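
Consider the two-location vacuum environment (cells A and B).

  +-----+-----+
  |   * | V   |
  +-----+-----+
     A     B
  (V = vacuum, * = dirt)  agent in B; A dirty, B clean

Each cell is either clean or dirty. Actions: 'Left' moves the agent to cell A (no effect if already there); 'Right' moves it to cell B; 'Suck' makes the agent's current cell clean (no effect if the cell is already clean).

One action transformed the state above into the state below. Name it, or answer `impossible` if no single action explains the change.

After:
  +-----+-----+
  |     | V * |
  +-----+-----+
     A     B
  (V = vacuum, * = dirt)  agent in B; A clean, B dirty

impossible

try  Left: loc=A A=dirty B=clean
try Right: loc=B A=dirty B=clean
try  Suck: loc=B A=dirty B=clean
no single action produces the after-state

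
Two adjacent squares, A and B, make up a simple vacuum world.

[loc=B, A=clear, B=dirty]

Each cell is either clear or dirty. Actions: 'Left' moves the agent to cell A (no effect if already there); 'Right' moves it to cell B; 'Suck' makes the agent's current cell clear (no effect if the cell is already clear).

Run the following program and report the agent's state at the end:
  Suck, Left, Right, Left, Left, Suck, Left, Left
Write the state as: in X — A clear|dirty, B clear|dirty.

t=1 Suck ⇒ in B — A clear, B clear
t=2 Left ⇒ in A — A clear, B clear
t=3 Right ⇒ in B — A clear, B clear
t=4 Left ⇒ in A — A clear, B clear
t=5 Left ⇒ in A — A clear, B clear
t=6 Suck ⇒ in A — A clear, B clear
t=7 Left ⇒ in A — A clear, B clear
t=8 Left ⇒ in A — A clear, B clear

in A — A clear, B clear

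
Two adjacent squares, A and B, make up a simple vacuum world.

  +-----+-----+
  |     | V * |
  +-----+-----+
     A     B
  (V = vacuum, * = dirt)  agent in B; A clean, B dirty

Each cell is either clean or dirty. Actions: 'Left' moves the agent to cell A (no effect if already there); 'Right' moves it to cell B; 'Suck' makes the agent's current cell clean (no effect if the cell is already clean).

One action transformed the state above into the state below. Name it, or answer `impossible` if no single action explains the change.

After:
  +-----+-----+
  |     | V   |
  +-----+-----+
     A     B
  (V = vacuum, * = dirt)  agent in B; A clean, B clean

try  Left: <A|clean|dirty>
try Right: <B|clean|dirty>
try  Suck: <B|clean|clean>  ← match

Suck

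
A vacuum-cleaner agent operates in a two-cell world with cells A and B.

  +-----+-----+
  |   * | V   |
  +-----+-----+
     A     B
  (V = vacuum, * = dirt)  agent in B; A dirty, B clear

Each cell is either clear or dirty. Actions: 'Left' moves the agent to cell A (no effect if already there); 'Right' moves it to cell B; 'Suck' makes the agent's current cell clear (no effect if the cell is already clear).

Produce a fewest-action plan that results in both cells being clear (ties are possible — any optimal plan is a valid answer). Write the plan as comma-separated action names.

1. Left → loc=A A=dirty B=clear
2. Suck → loc=A A=clear B=clear
min 2: go A then Suck

Left, Suck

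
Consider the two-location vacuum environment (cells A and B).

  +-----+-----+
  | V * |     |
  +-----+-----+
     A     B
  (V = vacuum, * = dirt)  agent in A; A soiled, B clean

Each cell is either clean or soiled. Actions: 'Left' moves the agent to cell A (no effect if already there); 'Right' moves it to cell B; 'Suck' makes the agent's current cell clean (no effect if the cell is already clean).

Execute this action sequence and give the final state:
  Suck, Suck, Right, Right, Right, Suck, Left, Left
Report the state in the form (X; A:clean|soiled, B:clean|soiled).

t=1 Suck ⇒ (A; A:clean, B:clean)
t=2 Suck ⇒ (A; A:clean, B:clean)
t=3 Right ⇒ (B; A:clean, B:clean)
t=4 Right ⇒ (B; A:clean, B:clean)
t=5 Right ⇒ (B; A:clean, B:clean)
t=6 Suck ⇒ (B; A:clean, B:clean)
t=7 Left ⇒ (A; A:clean, B:clean)
t=8 Left ⇒ (A; A:clean, B:clean)

(A; A:clean, B:clean)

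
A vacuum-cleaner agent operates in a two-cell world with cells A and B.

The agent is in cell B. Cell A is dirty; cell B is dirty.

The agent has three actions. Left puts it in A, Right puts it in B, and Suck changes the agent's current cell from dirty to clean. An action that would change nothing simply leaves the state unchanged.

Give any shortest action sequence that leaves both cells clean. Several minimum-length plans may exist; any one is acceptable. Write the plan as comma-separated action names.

Suck, Left, Suck

[1] after Suck: in B — A dirty, B clean
[2] after Left: in A — A dirty, B clean
[3] after Suck: in A — A clean, B clean
min 3: Suck B + move + Suck A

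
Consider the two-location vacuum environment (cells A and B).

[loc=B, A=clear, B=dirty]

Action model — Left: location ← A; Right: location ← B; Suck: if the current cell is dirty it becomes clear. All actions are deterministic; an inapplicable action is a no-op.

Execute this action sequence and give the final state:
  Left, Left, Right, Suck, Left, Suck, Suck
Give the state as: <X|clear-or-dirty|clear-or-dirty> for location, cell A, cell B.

Left (#1): <A|clear|dirty>
Left (#2): <A|clear|dirty>
Right (#3): <B|clear|dirty>
Suck (#4): <B|clear|clear>
Left (#5): <A|clear|clear>
Suck (#6): <A|clear|clear>
Suck (#7): <A|clear|clear>

<A|clear|clear>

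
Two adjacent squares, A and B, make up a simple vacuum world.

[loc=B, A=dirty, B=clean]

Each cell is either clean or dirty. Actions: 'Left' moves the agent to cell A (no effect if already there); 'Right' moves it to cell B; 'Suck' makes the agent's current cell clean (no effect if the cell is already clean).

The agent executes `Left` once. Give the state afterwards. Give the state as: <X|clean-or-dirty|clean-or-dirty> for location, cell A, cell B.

start: <B|dirty|clean>
[1] after Left: <A|dirty|clean>

<A|dirty|clean>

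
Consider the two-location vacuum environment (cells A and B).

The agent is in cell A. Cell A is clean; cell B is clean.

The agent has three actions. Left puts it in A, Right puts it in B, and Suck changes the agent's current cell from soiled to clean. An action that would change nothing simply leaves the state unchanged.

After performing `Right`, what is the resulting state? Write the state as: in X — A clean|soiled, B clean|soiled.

start: in A — A clean, B clean
[1] after Right: in B — A clean, B clean

in B — A clean, B clean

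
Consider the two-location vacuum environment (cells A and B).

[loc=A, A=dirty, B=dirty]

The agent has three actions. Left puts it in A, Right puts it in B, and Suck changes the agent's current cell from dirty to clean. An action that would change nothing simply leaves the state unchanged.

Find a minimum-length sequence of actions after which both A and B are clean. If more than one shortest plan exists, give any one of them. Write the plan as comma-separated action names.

Suck, Right, Suck

[1] after Suck: (A; A:clean, B:dirty)
[2] after Right: (B; A:clean, B:dirty)
[3] after Suck: (B; A:clean, B:clean)
min 3: Suck A + move + Suck B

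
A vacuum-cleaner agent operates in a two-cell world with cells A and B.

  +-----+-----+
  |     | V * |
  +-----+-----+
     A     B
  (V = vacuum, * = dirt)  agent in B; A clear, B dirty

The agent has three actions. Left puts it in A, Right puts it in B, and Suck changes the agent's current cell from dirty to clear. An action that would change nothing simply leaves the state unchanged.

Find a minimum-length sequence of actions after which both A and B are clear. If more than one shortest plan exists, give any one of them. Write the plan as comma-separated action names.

t=1 Suck ⇒ (B; A:clear, B:clear)
min 1: B is dirty, one Suck

Suck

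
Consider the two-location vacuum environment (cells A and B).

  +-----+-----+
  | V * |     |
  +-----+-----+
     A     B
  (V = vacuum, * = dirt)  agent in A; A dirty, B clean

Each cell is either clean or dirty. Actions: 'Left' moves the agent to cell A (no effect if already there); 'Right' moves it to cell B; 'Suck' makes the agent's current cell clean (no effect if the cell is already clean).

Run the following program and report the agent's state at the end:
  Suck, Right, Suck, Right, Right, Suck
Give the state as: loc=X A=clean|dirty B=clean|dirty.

step 1/6 (Suck): loc=A A=clean B=clean
step 2/6 (Right): loc=B A=clean B=clean
step 3/6 (Suck): loc=B A=clean B=clean
step 4/6 (Right): loc=B A=clean B=clean
step 5/6 (Right): loc=B A=clean B=clean
step 6/6 (Suck): loc=B A=clean B=clean

loc=B A=clean B=clean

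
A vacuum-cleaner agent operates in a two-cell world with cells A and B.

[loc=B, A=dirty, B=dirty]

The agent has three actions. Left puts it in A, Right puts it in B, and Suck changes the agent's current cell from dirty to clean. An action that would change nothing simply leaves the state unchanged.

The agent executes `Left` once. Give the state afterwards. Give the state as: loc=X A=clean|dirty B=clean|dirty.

start: loc=B A=dirty B=dirty
1. Left → loc=A A=dirty B=dirty

loc=A A=dirty B=dirty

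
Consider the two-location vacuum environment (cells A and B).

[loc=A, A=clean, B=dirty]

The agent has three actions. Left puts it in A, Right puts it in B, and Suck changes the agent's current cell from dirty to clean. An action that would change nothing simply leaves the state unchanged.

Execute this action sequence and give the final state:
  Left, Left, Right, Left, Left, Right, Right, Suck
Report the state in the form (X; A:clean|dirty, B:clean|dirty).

(B; A:clean, B:clean)

Left (#1): (A; A:clean, B:dirty)
Left (#2): (A; A:clean, B:dirty)
Right (#3): (B; A:clean, B:dirty)
Left (#4): (A; A:clean, B:dirty)
Left (#5): (A; A:clean, B:dirty)
Right (#6): (B; A:clean, B:dirty)
Right (#7): (B; A:clean, B:dirty)
Suck (#8): (B; A:clean, B:clean)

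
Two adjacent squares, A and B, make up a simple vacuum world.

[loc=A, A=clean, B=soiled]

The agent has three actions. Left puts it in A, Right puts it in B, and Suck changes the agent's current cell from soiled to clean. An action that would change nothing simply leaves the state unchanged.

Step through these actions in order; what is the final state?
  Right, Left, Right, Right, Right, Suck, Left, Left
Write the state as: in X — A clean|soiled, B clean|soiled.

t=1 Right ⇒ in B — A clean, B soiled
t=2 Left ⇒ in A — A clean, B soiled
t=3 Right ⇒ in B — A clean, B soiled
t=4 Right ⇒ in B — A clean, B soiled
t=5 Right ⇒ in B — A clean, B soiled
t=6 Suck ⇒ in B — A clean, B clean
t=7 Left ⇒ in A — A clean, B clean
t=8 Left ⇒ in A — A clean, B clean

in A — A clean, B clean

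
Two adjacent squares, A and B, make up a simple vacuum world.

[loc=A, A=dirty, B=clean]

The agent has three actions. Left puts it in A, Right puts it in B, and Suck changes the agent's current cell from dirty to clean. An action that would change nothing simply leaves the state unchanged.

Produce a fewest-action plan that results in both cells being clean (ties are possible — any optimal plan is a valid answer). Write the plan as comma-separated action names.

t=1 Suck ⇒ in A — A clean, B clean
min 1: A is dirty, one Suck

Suck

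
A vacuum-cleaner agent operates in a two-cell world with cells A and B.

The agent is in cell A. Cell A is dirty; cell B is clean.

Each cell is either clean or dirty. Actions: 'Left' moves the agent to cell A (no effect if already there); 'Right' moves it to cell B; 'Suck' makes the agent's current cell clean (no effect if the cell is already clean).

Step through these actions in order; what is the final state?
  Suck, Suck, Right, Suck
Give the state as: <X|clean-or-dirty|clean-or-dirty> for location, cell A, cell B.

1) do Suck; now <A|clean|clean>
2) do Suck; now <A|clean|clean>
3) do Right; now <B|clean|clean>
4) do Suck; now <B|clean|clean>

<B|clean|clean>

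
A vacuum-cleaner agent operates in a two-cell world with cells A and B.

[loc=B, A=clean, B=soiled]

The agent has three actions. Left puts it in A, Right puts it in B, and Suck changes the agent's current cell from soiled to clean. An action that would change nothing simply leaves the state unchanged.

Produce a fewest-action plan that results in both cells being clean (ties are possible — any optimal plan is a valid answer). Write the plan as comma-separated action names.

Suck

Suck (#1): in B — A clean, B clean
min 1: B is soiled, one Suck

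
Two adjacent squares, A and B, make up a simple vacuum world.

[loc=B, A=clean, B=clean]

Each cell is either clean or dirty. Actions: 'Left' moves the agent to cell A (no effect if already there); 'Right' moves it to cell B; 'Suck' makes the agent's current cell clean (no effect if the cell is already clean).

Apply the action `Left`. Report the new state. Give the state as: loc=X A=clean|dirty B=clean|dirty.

start: loc=B A=clean B=clean
step 1/1 (Left): loc=A A=clean B=clean

loc=A A=clean B=clean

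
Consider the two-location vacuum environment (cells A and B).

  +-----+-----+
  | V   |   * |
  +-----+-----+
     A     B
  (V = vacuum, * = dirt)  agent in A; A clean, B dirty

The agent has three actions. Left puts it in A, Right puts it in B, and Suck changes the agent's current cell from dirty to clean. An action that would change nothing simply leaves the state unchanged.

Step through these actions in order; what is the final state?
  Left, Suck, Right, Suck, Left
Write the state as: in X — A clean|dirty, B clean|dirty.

t=1 Left ⇒ in A — A clean, B dirty
t=2 Suck ⇒ in A — A clean, B dirty
t=3 Right ⇒ in B — A clean, B dirty
t=4 Suck ⇒ in B — A clean, B clean
t=5 Left ⇒ in A — A clean, B clean

in A — A clean, B clean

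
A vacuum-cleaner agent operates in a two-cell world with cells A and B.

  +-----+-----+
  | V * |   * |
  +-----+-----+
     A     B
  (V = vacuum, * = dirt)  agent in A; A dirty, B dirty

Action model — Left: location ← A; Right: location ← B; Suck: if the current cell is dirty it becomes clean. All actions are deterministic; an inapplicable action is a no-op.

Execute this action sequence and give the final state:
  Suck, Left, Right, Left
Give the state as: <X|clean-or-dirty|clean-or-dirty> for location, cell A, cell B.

1. Suck → <A|clean|dirty>
2. Left → <A|clean|dirty>
3. Right → <B|clean|dirty>
4. Left → <A|clean|dirty>

<A|clean|dirty>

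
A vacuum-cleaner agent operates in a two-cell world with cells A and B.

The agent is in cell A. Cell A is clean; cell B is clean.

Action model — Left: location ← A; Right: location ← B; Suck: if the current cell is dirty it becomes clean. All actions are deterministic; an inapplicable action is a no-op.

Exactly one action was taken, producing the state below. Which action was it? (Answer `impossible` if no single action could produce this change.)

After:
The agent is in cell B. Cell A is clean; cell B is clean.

try  Left: <A|clean|clean>
try Right: <B|clean|clean>  ← match
try  Suck: <A|clean|clean>

Right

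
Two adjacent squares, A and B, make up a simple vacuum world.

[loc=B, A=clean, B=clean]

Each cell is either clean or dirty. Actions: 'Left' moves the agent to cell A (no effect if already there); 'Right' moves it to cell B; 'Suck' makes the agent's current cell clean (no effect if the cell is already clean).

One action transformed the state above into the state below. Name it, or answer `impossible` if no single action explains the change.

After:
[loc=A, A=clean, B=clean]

try  Left: loc=A A=clean B=clean  ← match
try Right: loc=B A=clean B=clean
try  Suck: loc=B A=clean B=clean

Left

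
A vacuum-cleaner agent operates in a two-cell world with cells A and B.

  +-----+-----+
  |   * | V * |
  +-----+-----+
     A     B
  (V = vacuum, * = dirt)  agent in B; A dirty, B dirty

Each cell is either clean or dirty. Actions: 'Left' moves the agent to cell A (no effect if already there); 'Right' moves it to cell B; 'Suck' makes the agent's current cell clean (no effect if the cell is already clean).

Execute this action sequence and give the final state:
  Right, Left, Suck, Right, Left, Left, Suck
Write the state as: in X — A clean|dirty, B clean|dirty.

in A — A clean, B dirty

1) do Right; now in B — A dirty, B dirty
2) do Left; now in A — A dirty, B dirty
3) do Suck; now in A — A clean, B dirty
4) do Right; now in B — A clean, B dirty
5) do Left; now in A — A clean, B dirty
6) do Left; now in A — A clean, B dirty
7) do Suck; now in A — A clean, B dirty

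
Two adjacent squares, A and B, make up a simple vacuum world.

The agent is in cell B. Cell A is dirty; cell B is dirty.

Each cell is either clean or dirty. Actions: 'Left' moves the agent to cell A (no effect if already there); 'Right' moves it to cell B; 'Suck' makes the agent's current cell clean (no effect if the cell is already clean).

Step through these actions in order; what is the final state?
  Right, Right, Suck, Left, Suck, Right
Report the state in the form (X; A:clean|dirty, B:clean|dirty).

(B; A:clean, B:clean)

step 1/6 (Right): (B; A:dirty, B:dirty)
step 2/6 (Right): (B; A:dirty, B:dirty)
step 3/6 (Suck): (B; A:dirty, B:clean)
step 4/6 (Left): (A; A:dirty, B:clean)
step 5/6 (Suck): (A; A:clean, B:clean)
step 6/6 (Right): (B; A:clean, B:clean)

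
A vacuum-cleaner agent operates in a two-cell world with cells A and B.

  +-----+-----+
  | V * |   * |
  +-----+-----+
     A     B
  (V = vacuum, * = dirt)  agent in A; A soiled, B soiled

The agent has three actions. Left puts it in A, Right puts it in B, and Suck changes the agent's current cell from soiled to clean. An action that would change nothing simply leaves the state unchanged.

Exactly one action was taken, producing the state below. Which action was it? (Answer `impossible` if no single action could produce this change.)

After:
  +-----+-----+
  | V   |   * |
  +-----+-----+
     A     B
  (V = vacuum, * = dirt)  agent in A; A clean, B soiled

try  Left: in A — A soiled, B soiled
try Right: in B — A soiled, B soiled
try  Suck: in A — A clean, B soiled  ← match

Suck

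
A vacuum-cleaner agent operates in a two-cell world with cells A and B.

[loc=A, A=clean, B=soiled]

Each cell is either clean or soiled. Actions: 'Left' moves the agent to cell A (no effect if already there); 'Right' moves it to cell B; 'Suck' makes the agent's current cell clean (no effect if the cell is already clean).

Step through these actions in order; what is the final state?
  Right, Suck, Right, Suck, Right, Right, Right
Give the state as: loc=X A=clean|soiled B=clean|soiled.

Right (#1): loc=B A=clean B=soiled
Suck (#2): loc=B A=clean B=clean
Right (#3): loc=B A=clean B=clean
Suck (#4): loc=B A=clean B=clean
Right (#5): loc=B A=clean B=clean
Right (#6): loc=B A=clean B=clean
Right (#7): loc=B A=clean B=clean

loc=B A=clean B=clean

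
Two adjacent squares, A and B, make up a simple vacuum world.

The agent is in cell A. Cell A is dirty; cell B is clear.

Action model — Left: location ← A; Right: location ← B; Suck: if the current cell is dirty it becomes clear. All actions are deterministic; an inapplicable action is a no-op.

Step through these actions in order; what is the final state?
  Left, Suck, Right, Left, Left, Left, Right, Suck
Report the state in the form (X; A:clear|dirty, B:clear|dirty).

[1] after Left: (A; A:dirty, B:clear)
[2] after Suck: (A; A:clear, B:clear)
[3] after Right: (B; A:clear, B:clear)
[4] after Left: (A; A:clear, B:clear)
[5] after Left: (A; A:clear, B:clear)
[6] after Left: (A; A:clear, B:clear)
[7] after Right: (B; A:clear, B:clear)
[8] after Suck: (B; A:clear, B:clear)

(B; A:clear, B:clear)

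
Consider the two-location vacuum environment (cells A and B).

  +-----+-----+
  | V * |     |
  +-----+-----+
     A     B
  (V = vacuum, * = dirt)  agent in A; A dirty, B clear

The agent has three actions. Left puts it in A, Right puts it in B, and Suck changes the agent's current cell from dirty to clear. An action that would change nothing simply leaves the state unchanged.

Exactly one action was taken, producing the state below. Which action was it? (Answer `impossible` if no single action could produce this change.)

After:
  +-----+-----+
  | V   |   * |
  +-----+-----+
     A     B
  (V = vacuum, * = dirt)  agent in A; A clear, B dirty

impossible

try  Left: in A — A dirty, B clear
try Right: in B — A dirty, B clear
try  Suck: in A — A clear, B clear
no single action produces the after-state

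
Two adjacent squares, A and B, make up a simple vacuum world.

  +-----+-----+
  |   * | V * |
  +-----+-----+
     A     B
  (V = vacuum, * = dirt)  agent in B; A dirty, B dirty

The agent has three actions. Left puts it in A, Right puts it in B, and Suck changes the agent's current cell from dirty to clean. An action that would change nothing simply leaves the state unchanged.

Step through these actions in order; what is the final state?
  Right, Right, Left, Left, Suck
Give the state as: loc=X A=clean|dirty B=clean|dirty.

loc=A A=clean B=dirty

[1] after Right: loc=B A=dirty B=dirty
[2] after Right: loc=B A=dirty B=dirty
[3] after Left: loc=A A=dirty B=dirty
[4] after Left: loc=A A=dirty B=dirty
[5] after Suck: loc=A A=clean B=dirty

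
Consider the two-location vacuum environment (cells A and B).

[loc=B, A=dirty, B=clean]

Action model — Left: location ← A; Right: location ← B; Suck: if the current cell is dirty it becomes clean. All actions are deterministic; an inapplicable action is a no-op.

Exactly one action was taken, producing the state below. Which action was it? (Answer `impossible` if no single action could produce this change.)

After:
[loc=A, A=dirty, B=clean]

try  Left: <A|dirty|clean>  ← match
try Right: <B|dirty|clean>
try  Suck: <B|dirty|clean>

Left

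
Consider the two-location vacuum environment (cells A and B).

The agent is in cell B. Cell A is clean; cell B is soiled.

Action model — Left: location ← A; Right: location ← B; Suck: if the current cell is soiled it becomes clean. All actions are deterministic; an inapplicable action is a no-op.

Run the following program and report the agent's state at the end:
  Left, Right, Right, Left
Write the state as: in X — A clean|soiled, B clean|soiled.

Left (#1): in A — A clean, B soiled
Right (#2): in B — A clean, B soiled
Right (#3): in B — A clean, B soiled
Left (#4): in A — A clean, B soiled

in A — A clean, B soiled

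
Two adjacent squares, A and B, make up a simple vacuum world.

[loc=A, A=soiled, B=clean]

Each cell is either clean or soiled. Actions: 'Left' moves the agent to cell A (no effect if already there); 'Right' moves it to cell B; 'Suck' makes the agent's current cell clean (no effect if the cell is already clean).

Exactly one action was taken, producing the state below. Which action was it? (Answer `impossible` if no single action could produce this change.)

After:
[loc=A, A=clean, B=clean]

Suck

try  Left: in A — A soiled, B clean
try Right: in B — A soiled, B clean
try  Suck: in A — A clean, B clean  ← match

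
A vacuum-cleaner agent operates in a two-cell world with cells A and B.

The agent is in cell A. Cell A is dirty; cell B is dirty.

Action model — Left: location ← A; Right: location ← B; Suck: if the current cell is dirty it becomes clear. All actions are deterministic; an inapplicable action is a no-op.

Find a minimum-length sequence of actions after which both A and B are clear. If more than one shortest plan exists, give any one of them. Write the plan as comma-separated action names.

Suck, Right, Suck

1. Suck → in A — A clear, B dirty
2. Right → in B — A clear, B dirty
3. Suck → in B — A clear, B clear
min 3: Suck A + move + Suck B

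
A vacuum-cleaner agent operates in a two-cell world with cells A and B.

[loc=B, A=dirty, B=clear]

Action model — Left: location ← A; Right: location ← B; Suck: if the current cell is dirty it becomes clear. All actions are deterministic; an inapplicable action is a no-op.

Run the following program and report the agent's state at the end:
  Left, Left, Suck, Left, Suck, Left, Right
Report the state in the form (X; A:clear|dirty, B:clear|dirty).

t=1 Left ⇒ (A; A:dirty, B:clear)
t=2 Left ⇒ (A; A:dirty, B:clear)
t=3 Suck ⇒ (A; A:clear, B:clear)
t=4 Left ⇒ (A; A:clear, B:clear)
t=5 Suck ⇒ (A; A:clear, B:clear)
t=6 Left ⇒ (A; A:clear, B:clear)
t=7 Right ⇒ (B; A:clear, B:clear)

(B; A:clear, B:clear)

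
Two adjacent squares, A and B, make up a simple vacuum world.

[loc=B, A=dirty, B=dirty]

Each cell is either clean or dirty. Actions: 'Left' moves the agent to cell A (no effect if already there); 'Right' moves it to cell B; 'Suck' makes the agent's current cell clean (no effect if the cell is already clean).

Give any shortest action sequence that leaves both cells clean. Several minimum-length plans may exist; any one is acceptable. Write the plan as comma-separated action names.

1. Suck → in B — A dirty, B clean
2. Left → in A — A dirty, B clean
3. Suck → in A — A clean, B clean
min 3: Suck B + move + Suck A

Suck, Left, Suck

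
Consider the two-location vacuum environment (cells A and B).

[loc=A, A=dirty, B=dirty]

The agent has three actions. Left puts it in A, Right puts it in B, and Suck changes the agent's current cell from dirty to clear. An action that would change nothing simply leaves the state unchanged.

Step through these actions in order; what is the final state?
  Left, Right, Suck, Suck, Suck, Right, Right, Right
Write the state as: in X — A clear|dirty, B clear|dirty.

Left (#1): in A — A dirty, B dirty
Right (#2): in B — A dirty, B dirty
Suck (#3): in B — A dirty, B clear
Suck (#4): in B — A dirty, B clear
Suck (#5): in B — A dirty, B clear
Right (#6): in B — A dirty, B clear
Right (#7): in B — A dirty, B clear
Right (#8): in B — A dirty, B clear

in B — A dirty, B clear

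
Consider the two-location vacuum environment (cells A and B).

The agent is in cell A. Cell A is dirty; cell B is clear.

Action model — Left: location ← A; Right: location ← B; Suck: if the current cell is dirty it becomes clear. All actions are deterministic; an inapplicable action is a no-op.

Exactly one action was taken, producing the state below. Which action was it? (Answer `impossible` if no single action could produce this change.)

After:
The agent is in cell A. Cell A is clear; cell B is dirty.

try  Left: (A; A:dirty, B:clear)
try Right: (B; A:dirty, B:clear)
try  Suck: (A; A:clear, B:clear)
no single action produces the after-state

impossible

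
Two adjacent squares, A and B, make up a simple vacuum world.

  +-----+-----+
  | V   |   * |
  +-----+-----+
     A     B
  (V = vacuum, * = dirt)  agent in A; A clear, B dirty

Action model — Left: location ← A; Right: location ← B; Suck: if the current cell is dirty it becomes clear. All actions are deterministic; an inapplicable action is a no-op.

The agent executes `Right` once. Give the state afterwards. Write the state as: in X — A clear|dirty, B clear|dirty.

start: in A — A clear, B dirty
1) do Right; now in B — A clear, B dirty

in B — A clear, B dirty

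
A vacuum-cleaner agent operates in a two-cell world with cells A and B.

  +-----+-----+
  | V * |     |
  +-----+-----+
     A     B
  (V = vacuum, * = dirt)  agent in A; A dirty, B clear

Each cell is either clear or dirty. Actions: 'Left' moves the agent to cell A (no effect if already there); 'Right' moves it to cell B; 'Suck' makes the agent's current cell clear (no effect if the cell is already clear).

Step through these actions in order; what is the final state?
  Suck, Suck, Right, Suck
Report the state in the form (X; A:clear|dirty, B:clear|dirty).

Suck (#1): (A; A:clear, B:clear)
Suck (#2): (A; A:clear, B:clear)
Right (#3): (B; A:clear, B:clear)
Suck (#4): (B; A:clear, B:clear)

(B; A:clear, B:clear)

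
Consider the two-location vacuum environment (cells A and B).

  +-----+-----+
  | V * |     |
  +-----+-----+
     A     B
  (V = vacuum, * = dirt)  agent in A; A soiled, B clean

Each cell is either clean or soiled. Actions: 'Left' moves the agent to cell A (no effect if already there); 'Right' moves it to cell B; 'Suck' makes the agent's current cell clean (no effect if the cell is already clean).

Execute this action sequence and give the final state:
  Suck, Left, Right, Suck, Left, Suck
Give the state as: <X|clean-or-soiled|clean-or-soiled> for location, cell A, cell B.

<A|clean|clean>

[1] after Suck: <A|clean|clean>
[2] after Left: <A|clean|clean>
[3] after Right: <B|clean|clean>
[4] after Suck: <B|clean|clean>
[5] after Left: <A|clean|clean>
[6] after Suck: <A|clean|clean>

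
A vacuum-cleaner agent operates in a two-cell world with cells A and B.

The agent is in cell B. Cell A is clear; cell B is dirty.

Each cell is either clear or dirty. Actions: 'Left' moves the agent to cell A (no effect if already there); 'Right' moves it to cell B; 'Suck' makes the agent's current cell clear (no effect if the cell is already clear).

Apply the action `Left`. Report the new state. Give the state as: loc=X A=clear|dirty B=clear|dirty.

loc=A A=clear B=dirty

start: loc=B A=clear B=dirty
t=1 Left ⇒ loc=A A=clear B=dirty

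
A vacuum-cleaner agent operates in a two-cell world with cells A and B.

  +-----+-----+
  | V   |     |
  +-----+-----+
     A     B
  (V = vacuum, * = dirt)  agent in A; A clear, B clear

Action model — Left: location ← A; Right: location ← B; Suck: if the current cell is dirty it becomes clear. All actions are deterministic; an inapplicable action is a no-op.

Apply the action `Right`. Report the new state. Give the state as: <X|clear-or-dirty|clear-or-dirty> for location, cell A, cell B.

<B|clear|clear>

start: <A|clear|clear>
step 1/1 (Right): <B|clear|clear>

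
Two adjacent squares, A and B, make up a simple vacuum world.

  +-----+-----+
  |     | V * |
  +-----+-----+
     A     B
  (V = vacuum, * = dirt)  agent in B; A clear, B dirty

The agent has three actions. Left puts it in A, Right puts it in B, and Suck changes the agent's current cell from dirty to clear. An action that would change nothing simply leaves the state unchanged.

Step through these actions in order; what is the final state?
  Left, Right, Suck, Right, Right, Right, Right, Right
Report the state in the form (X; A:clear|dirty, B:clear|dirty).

(B; A:clear, B:clear)

t=1 Left ⇒ (A; A:clear, B:dirty)
t=2 Right ⇒ (B; A:clear, B:dirty)
t=3 Suck ⇒ (B; A:clear, B:clear)
t=4 Right ⇒ (B; A:clear, B:clear)
t=5 Right ⇒ (B; A:clear, B:clear)
t=6 Right ⇒ (B; A:clear, B:clear)
t=7 Right ⇒ (B; A:clear, B:clear)
t=8 Right ⇒ (B; A:clear, B:clear)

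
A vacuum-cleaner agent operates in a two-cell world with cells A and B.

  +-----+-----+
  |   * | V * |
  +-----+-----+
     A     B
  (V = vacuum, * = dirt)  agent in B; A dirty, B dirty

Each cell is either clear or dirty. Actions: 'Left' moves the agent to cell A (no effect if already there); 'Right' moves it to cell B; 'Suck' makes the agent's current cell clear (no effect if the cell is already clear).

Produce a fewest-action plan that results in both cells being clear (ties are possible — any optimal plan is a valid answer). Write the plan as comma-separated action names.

Suck, Left, Suck

[1] after Suck: (B; A:dirty, B:clear)
[2] after Left: (A; A:dirty, B:clear)
[3] after Suck: (A; A:clear, B:clear)
min 3: Suck B + move + Suck A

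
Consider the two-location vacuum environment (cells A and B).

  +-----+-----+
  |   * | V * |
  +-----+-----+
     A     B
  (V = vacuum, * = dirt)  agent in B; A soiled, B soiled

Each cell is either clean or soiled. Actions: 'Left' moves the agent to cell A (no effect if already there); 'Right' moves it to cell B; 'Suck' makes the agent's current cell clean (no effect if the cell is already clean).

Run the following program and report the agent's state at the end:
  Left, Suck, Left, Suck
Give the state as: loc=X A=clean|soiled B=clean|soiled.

1) do Left; now loc=A A=soiled B=soiled
2) do Suck; now loc=A A=clean B=soiled
3) do Left; now loc=A A=clean B=soiled
4) do Suck; now loc=A A=clean B=soiled

loc=A A=clean B=soiled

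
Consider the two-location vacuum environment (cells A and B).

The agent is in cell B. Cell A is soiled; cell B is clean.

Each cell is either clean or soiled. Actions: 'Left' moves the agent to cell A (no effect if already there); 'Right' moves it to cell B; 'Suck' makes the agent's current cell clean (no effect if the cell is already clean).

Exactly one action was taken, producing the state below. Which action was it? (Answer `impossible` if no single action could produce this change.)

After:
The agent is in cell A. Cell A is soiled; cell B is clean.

Left

try  Left: loc=A A=soiled B=clean  ← match
try Right: loc=B A=soiled B=clean
try  Suck: loc=B A=soiled B=clean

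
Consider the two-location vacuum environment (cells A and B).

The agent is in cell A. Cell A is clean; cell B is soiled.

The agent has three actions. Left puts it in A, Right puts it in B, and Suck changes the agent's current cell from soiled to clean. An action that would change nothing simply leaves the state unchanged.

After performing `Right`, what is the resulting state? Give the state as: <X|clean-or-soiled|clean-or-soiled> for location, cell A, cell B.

start: <A|clean|soiled>
t=1 Right ⇒ <B|clean|soiled>

<B|clean|soiled>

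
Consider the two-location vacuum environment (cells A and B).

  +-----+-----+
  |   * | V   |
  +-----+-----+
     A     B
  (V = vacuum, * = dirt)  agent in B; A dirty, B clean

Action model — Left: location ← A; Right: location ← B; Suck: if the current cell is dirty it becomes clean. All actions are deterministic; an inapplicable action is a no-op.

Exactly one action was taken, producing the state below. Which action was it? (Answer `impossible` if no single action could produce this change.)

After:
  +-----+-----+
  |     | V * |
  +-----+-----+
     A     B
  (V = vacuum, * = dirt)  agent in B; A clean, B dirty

impossible

try  Left: loc=A A=dirty B=clean
try Right: loc=B A=dirty B=clean
try  Suck: loc=B A=dirty B=clean
no single action produces the after-state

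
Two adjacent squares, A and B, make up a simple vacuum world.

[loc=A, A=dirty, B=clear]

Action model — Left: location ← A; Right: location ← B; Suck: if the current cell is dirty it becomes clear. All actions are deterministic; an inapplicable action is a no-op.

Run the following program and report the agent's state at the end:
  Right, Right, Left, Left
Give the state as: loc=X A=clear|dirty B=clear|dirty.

loc=A A=dirty B=clear

step 1/4 (Right): loc=B A=dirty B=clear
step 2/4 (Right): loc=B A=dirty B=clear
step 3/4 (Left): loc=A A=dirty B=clear
step 4/4 (Left): loc=A A=dirty B=clear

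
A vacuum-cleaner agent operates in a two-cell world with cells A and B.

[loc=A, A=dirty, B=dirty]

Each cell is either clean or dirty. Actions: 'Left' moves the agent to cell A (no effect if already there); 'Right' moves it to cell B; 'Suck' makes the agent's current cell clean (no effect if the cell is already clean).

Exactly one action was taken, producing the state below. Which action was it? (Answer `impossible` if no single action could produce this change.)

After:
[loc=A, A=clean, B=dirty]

Suck

try  Left: <A|dirty|dirty>
try Right: <B|dirty|dirty>
try  Suck: <A|clean|dirty>  ← match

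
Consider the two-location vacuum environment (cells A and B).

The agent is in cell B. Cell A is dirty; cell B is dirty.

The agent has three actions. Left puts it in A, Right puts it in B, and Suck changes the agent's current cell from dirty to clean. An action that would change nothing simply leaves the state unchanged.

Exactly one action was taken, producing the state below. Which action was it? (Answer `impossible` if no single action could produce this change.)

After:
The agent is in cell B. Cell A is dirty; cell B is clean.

Suck

try  Left: (A; A:dirty, B:dirty)
try Right: (B; A:dirty, B:dirty)
try  Suck: (B; A:dirty, B:clean)  ← match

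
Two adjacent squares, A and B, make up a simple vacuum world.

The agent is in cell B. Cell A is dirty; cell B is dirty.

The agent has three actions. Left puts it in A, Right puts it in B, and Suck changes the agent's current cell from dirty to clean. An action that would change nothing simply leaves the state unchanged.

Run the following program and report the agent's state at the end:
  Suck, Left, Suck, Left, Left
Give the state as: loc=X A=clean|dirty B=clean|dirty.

loc=A A=clean B=clean

t=1 Suck ⇒ loc=B A=dirty B=clean
t=2 Left ⇒ loc=A A=dirty B=clean
t=3 Suck ⇒ loc=A A=clean B=clean
t=4 Left ⇒ loc=A A=clean B=clean
t=5 Left ⇒ loc=A A=clean B=clean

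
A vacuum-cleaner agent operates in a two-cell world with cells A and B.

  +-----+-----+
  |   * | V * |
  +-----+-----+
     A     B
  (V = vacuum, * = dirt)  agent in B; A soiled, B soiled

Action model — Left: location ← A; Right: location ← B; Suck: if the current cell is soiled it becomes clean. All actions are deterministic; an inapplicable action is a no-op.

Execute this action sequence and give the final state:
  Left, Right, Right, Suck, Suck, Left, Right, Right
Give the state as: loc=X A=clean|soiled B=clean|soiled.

loc=B A=soiled B=clean

1) do Left; now loc=A A=soiled B=soiled
2) do Right; now loc=B A=soiled B=soiled
3) do Right; now loc=B A=soiled B=soiled
4) do Suck; now loc=B A=soiled B=clean
5) do Suck; now loc=B A=soiled B=clean
6) do Left; now loc=A A=soiled B=clean
7) do Right; now loc=B A=soiled B=clean
8) do Right; now loc=B A=soiled B=clean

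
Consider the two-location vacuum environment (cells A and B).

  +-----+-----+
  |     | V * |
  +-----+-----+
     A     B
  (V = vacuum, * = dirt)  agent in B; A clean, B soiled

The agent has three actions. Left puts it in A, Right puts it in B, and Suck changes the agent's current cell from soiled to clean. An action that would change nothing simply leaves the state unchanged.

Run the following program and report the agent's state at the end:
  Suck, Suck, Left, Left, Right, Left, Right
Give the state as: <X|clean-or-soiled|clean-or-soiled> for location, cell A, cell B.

t=1 Suck ⇒ <B|clean|clean>
t=2 Suck ⇒ <B|clean|clean>
t=3 Left ⇒ <A|clean|clean>
t=4 Left ⇒ <A|clean|clean>
t=5 Right ⇒ <B|clean|clean>
t=6 Left ⇒ <A|clean|clean>
t=7 Right ⇒ <B|clean|clean>

<B|clean|clean>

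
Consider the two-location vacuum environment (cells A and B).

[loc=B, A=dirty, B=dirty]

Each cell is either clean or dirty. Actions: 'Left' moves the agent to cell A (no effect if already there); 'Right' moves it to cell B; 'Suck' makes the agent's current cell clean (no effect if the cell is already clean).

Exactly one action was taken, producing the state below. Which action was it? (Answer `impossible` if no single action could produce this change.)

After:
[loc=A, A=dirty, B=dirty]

try  Left: <A|dirty|dirty>  ← match
try Right: <B|dirty|dirty>
try  Suck: <B|dirty|clean>

Left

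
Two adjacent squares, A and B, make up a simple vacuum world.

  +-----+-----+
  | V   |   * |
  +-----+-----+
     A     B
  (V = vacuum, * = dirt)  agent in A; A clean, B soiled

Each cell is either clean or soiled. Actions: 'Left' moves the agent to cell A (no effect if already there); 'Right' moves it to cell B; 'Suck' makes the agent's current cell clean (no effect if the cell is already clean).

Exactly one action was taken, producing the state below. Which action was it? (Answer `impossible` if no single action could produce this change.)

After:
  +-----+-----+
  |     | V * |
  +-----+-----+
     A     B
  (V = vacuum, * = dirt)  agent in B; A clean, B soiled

Right

try  Left: in A — A clean, B soiled
try Right: in B — A clean, B soiled  ← match
try  Suck: in A — A clean, B soiled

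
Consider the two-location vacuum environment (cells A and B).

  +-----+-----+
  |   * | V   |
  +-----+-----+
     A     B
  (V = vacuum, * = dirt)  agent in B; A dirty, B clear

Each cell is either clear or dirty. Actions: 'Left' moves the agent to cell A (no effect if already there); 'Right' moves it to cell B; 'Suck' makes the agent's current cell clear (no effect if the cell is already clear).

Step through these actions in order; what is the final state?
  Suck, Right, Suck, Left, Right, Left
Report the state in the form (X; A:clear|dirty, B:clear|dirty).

step 1/6 (Suck): (B; A:dirty, B:clear)
step 2/6 (Right): (B; A:dirty, B:clear)
step 3/6 (Suck): (B; A:dirty, B:clear)
step 4/6 (Left): (A; A:dirty, B:clear)
step 5/6 (Right): (B; A:dirty, B:clear)
step 6/6 (Left): (A; A:dirty, B:clear)

(A; A:dirty, B:clear)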